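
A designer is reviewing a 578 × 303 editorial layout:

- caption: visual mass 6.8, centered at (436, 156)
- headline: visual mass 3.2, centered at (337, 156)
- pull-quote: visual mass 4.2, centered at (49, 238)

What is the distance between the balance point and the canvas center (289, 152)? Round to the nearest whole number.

Weights sum to 6.8 + 3.2 + 4.2 = 14.2.
x-moment: 6.8·436 + 3.2·337 + 4.2·49 = 4249.0; centroid 4249.0/14.2 ≈ 299.23.
y-moment: 6.8·156 + 3.2·156 + 4.2·238 = 2559.6; centroid 2559.6/14.2 ≈ 180.25.
Offset from (289, 152): Δx ≈ 10.23, Δy ≈ 28.25; distance = √(Δx² + Δy²) ≈ 30.05.

≈ 30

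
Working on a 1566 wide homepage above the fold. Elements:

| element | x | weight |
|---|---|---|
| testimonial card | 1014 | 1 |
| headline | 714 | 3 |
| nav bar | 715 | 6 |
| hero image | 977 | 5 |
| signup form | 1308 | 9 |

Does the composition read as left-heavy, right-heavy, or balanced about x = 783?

Total weight = 1 + 3 + 6 + 5 + 9 = 24.
Σw·x = 1·1014 + 3·714 + 6·715 + 5·977 + 9·1308 = 24103, so x̄ = 24103/24 ≈ 1004.29.
1004.3 lies right of the midline 783, so the layout is right-heavy.

right-heavy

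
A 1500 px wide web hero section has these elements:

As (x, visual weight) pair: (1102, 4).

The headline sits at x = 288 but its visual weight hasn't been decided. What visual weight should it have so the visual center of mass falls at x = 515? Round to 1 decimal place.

The single fixed element contributes weight 4, moment 4·1102 = 4408.
Set Σw·x/Σw = 515: (4408 + 288w) = 515·(4 + w).
Solving: w = (515·4 − 4408) / (288 − 515) = -2348 / -227 ≈ 10.34.

w ≈ 10.3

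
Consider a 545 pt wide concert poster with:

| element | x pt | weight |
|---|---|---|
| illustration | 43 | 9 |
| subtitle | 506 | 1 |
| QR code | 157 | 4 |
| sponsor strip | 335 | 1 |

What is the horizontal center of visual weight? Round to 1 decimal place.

Total weight = 9 + 1 + 4 + 1 = 15.
Σw·x = 9·43 + 1·506 + 4·157 + 1·335 = 1856, so x̄ = 1856/15 ≈ 123.73.

x ≈ 123.7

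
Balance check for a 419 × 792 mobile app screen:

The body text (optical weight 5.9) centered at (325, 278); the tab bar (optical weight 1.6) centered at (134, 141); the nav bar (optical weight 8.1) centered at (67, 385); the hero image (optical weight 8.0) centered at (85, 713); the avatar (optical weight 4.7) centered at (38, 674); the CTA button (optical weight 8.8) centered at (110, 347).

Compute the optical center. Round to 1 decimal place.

Weights sum to 5.9 + 1.6 + 8.1 + 8.0 + 4.7 + 8.8 = 37.1.
x: moment 4501.2 / weight 37.1 ≈ 121.33
Σw·y = 16909.7; ȳ = 16909.7/37.1 ≈ 455.79.

(121.3, 455.8)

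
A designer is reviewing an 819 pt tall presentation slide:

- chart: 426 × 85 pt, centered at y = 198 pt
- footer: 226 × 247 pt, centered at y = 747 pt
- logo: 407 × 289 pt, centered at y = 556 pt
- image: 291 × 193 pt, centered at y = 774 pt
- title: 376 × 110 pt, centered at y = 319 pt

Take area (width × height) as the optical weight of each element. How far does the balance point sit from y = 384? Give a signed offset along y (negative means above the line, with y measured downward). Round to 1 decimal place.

Areas → weights: chart 426·85 = 36210, footer 226·247 = 55822, logo 407·289 = 117623, image 291·193 = 56163, title 376·110 = 41360; Σw = 307178.
y-moment: 36210·198 + 55822·747 + 117623·556 + 56163·774 + 41360·319 = 170931004; centroid 170931004/307178 ≈ 556.46.
Difference: 556.46 − 384 ≈ 172.46.

≈ 172.5 pt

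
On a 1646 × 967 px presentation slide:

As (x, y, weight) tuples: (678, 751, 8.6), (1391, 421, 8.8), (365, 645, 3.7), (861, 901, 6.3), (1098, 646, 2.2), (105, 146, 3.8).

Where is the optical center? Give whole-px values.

(828, 605)

Weights sum to 8.6 + 8.8 + 3.7 + 6.3 + 2.2 + 3.8 = 33.4.
Σw·x = 27661.0; x̄ = 27661.0/33.4 ≈ 828.17.
y: moment 20202.2 / weight 33.4 ≈ 604.86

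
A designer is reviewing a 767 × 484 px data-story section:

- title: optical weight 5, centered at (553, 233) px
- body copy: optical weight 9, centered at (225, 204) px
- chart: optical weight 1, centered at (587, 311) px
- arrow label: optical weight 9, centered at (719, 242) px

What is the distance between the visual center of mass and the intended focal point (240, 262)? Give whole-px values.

≈ 256 px

Σw = 5 + 9 + 1 + 9 = 24.
x-moment: 5·553 + 9·225 + 1·587 + 9·719 = 11848; centroid 11848/24 ≈ 493.67.
y-moment: 5·233 + 9·204 + 1·311 + 9·242 = 5490; centroid 5490/24 ≈ 228.75.
From (240, 262): dx = 253.67, dy = -33.25, so the distance is √(dx²+dy²) ≈ 255.84.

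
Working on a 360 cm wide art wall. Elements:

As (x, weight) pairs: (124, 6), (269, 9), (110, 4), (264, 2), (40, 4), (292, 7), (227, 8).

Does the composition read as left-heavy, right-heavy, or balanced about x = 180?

Weights sum to 6 + 9 + 4 + 2 + 4 + 7 + 8 = 40.
Σw·x = 8153; x̄ = 8153/40 ≈ 203.82.
203.8 vs midline 180 → right-heavy.

right-heavy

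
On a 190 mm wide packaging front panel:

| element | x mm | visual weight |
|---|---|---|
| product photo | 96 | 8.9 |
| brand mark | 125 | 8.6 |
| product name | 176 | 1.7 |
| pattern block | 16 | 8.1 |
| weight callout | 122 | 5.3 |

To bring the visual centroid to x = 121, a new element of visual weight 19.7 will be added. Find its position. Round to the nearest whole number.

New total weight: (8.9 + 8.6 + 1.7 + 8.1 + 5.3) + 19.7 = 52.3.
x: need Σw·x = 52.3·121 = 6328.3. Existing = 8.9·96 + 8.6·125 + 1.7·176 + 8.1·16 + 5.3·122 = 3004.8. Remainder 3323.5 / 19.7 ≈ 168.71.

x ≈ 169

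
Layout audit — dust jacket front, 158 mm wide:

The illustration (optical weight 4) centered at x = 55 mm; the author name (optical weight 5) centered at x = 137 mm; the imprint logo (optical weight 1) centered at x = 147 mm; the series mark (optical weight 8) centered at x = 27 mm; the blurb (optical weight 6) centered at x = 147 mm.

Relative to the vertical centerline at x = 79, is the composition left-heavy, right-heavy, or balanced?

right-heavy

Weights sum to 4 + 5 + 1 + 8 + 6 = 24.
x: (4·55 + 5·137 + 1·147 + 8·27 + 6·147) / 24 = 2150 / 24 ≈ 89.58
89.6 vs midline 79 → right-heavy.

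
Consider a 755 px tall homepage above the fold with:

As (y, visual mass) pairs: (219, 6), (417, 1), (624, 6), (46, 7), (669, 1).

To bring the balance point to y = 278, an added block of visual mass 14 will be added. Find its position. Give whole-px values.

y ≈ 233

With the added block, Σw becomes 6 + 1 + 6 + 7 + 1 + 14 = 35.
y: target moment 35×278 = 9730; current 6·219 + 1·417 + 6·624 + 7·46 + 1·669 = 6466; the added block supplies 3264, so y = 3264/14 ≈ 233.14.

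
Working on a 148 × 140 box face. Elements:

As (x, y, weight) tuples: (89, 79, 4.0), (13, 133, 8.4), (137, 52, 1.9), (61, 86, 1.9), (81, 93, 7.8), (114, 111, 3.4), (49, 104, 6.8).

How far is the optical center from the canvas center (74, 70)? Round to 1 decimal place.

Σw = 4.0 + 8.4 + 1.9 + 1.9 + 7.8 + 3.4 + 6.8 = 34.2.
Σw·x = 2194.0; x̄ = 2194.0/34.2 ≈ 64.15.
y: moment 3505.4 / weight 34.2 ≈ 102.50
Offset from (74, 70): Δx ≈ -9.85, Δy ≈ 32.50; distance = √(Δx² + Δy²) ≈ 33.96.

≈ 34.0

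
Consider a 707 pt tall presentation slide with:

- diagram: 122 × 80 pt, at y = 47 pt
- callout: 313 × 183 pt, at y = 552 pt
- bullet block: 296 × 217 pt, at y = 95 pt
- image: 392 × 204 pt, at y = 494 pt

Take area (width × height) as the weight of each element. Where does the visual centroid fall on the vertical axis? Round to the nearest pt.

y ≈ 368

Areas: diagram 122·80 = 9760, callout 313·183 = 57279, bullet block 296·217 = 64232, image 392·204 = 79968. Total weight = 211239.
y: (9760·47 + 57279·552 + 64232·95 + 79968·494) / 211239 = 77682960 / 211239 ≈ 367.75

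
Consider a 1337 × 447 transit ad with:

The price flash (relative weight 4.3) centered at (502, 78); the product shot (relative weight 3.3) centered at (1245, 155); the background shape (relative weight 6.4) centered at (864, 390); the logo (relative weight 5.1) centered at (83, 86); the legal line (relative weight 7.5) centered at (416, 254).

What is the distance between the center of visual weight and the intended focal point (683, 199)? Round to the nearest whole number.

≈ 107

Σw = 4.3 + 3.3 + 6.4 + 5.1 + 7.5 = 26.6.
x: (4.3·502 + 3.3·1245 + 6.4·864 + 5.1·83 + 7.5·416) / 26.6 = 15340.0 / 26.6 ≈ 576.69
y: (4.3·78 + 3.3·155 + 6.4·390 + 5.1·86 + 7.5·254) / 26.6 = 5686.5 / 26.6 ≈ 213.78
From (683, 199): dx = -106.31, dy = 14.78, so the distance is √(dx²+dy²) ≈ 107.33.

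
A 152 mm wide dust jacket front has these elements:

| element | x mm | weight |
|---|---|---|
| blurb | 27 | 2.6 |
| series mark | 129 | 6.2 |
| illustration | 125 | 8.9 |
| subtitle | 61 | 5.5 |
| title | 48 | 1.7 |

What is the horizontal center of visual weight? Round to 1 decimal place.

x ≈ 96.4

Σw = 2.6 + 6.2 + 8.9 + 5.5 + 1.7 = 24.9.
Σw·x = 2.6·27 + 6.2·129 + 8.9·125 + 5.5·61 + 1.7·48 = 2399.6, so x̄ = 2399.6/24.9 ≈ 96.37.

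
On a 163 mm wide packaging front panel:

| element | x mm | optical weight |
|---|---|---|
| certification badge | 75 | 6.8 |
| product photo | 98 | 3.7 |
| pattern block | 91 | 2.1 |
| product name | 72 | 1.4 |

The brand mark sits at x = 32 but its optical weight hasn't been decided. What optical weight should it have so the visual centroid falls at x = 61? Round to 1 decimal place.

w ≈ 10.7

Fixed elements: Σw = 6.8 + 3.7 + 2.1 + 1.4 = 14.0, Σw·x = 6.8·75 + 3.7·98 + 2.1·91 + 1.4·72 = 1164.5.
Set Σw·x/Σw = 61: (1164.5 + 32w) = 61·(14.0 + w).
Rearranging, w·(32 − 61) = 61·14.0 − 1164.5 = -310.5, so w ≈ -310.5/-29 = 10.71.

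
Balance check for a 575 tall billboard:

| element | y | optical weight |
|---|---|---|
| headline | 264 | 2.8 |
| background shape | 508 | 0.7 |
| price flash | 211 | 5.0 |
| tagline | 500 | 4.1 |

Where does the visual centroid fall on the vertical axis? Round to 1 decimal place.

y ≈ 333.3

Weights sum to 2.8 + 0.7 + 5.0 + 4.1 = 12.6.
Σw·y = 2.8·264 + 0.7·508 + 5.0·211 + 4.1·500 = 4199.8, so ȳ = 4199.8/12.6 ≈ 333.32.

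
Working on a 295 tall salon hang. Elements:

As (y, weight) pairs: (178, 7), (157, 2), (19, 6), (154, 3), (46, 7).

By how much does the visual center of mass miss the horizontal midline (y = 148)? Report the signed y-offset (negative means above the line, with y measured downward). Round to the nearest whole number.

≈ -50

Weights sum to 7 + 2 + 6 + 3 + 7 = 25.
y: (7·178 + 2·157 + 6·19 + 3·154 + 7·46) / 25 = 2458 / 25 ≈ 98.32
Offset from y = 148: 98.32 − 148 ≈ -49.68.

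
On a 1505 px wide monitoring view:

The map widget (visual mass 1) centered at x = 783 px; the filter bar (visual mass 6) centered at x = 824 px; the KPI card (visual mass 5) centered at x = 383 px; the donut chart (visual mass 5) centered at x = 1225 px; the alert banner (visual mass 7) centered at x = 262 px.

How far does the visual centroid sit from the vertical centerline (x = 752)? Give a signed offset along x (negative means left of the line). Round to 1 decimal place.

Total weight = 1 + 6 + 5 + 5 + 7 = 24.
x: (1·783 + 6·824 + 5·383 + 5·1225 + 7·262) / 24 = 15601 / 24 ≈ 650.04
Offset from x = 752: 650.04 − 752 ≈ -101.96.

≈ -102.0 px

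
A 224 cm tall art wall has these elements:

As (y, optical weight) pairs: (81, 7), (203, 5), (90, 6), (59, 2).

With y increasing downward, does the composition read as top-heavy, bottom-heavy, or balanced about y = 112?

Σw = 7 + 5 + 6 + 2 = 20.
y-moment: 7·81 + 5·203 + 6·90 + 2·59 = 2240; centroid 2240/20 ≈ 112.00.
The centroid 112.00 matches the midline at 112, so the layout is balanced.

balanced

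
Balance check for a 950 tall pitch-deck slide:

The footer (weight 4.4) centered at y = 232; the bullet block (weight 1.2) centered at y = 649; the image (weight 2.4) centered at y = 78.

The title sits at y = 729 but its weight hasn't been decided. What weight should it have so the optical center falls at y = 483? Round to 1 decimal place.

Fixed elements: Σw = 4.4 + 1.2 + 2.4 = 8.0, Σw·y = 4.4·232 + 1.2·649 + 2.4·78 = 1986.8.
Balance at y = 483 requires (1986.8 + w·729) / (8.0 + w) = 483.
Rearranging, w·(729 − 483) = 483·8.0 − 1986.8 = 1877.2, so w ≈ 1877.2/246 = 7.63.

w ≈ 7.6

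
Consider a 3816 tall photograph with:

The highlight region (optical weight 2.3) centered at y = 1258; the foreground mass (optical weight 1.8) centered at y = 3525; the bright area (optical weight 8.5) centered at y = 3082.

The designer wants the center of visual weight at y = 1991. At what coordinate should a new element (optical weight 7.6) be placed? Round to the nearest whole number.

y ≈ 629

After adding the new element, total weight = 2.3 + 1.8 + 8.5 + 7.6 = 20.2.
y: need Σw·y = 20.2·1991 = 40218.2. Existing = 2.3·1258 + 1.8·3525 + 8.5·3082 = 35435.4. Remainder 4782.8 / 7.6 ≈ 629.32.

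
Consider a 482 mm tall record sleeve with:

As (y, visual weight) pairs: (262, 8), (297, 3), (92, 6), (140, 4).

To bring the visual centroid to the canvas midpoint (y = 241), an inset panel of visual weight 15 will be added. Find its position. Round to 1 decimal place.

y ≈ 305.1

With the inset panel, Σw becomes 8 + 3 + 6 + 4 + 15 = 36.
y: need Σw·y = 36·241 = 8676. Existing = 8·262 + 3·297 + 6·92 + 4·140 = 4099. Remainder 4577 / 15 ≈ 305.13.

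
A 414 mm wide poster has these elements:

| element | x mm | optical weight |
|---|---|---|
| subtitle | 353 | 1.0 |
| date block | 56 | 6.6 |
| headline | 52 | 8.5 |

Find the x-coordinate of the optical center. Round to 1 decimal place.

Total weight = 1.0 + 6.6 + 8.5 = 16.1.
x: (1.0·353 + 6.6·56 + 8.5·52) / 16.1 = 1164.6 / 16.1 ≈ 72.34

x ≈ 72.3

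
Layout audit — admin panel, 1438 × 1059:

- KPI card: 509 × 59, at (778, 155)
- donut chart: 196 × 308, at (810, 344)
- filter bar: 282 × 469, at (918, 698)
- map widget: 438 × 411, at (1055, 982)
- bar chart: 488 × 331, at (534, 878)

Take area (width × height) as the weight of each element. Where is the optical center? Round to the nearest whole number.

(833, 773)

Areas → weights: KPI card 509·59 = 30031, donut chart 196·308 = 60368, filter bar 282·469 = 132258, map widget 438·411 = 180018, bar chart 488·331 = 161528; Σw = 564203.
x: (30031·778 + 60368·810 + 132258·918 + 180018·1055 + 161528·534) / 564203 = 469849984 / 564203 ≈ 832.77
y: (30031·155 + 60368·344 + 132258·698 + 180018·982 + 161528·878) / 564203 = 436336741 / 564203 ≈ 773.37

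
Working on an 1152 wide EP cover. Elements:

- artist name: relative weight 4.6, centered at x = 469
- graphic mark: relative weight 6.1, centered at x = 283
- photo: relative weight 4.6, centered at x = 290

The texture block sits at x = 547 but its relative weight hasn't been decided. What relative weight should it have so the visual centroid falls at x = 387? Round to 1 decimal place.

w ≈ 4.4

Existing Σw = 15.3 (4.6 + 6.1 + 4.6); existing moment 4.6·469 + 6.1·283 + 4.6·290 = 5217.7.
For the centroid to hit 387: (5217.7 + w·547) / (15.3 + w) = 387.
Rearranging, w·(547 − 387) = 387·15.3 − 5217.7 = 703.4, so w ≈ 703.4/160 = 4.40.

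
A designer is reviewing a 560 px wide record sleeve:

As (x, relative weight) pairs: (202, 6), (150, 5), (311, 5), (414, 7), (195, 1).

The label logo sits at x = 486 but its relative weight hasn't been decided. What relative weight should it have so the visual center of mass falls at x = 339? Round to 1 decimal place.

Existing Σw = 24 (6 + 5 + 5 + 7 + 1); existing moment 6·202 + 5·150 + 5·311 + 7·414 + 1·195 = 6610.
For the centroid to hit 339: (6610 + w·486) / (24 + w) = 339.
Rearranging, w·(486 − 339) = 339·24 − 6610 = 1526, so w ≈ 1526/147 = 10.38.

w ≈ 10.4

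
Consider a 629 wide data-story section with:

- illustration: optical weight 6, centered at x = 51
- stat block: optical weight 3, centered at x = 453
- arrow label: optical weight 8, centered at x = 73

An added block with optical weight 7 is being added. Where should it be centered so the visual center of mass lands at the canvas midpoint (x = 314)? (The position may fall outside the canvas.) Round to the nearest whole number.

After adding the added block, total weight = 6 + 3 + 8 + 7 = 24.
x: need Σw·x = 24·314 = 7536. Existing = 6·51 + 3·453 + 8·73 = 2249. Remainder 5287 / 7 ≈ 755.29.

x ≈ 755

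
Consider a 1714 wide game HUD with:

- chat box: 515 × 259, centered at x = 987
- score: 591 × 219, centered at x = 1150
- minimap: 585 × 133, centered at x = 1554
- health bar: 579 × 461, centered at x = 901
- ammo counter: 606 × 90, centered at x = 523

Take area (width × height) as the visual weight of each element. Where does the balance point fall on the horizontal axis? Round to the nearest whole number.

Areas: chat box 515·259 = 133385, score 591·219 = 129429, minimap 585·133 = 77805, health bar 579·461 = 266919, ammo counter 606·90 = 54540. Total weight = 662078.
x-moment: 133385·987 + 129429·1150 + 77805·1554 + 266919·901 + 54540·523 = 670421754; centroid 670421754/662078 ≈ 1012.60.

x ≈ 1013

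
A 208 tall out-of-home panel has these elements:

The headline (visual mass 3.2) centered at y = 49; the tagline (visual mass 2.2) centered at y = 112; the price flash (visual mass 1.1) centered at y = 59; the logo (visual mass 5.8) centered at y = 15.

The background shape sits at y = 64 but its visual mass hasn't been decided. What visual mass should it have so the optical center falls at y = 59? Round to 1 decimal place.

w ≈ 34.1

Fixed elements: Σw = 3.2 + 2.2 + 1.1 + 5.8 = 12.3, Σw·y = 3.2·49 + 2.2·112 + 1.1·59 + 5.8·15 = 555.1.
For the centroid to hit 59: (555.1 + w·64) / (12.3 + w) = 59.
Rearranging, w·(64 − 59) = 59·12.3 − 555.1 = 170.6, so w ≈ 170.6/5 = 34.12.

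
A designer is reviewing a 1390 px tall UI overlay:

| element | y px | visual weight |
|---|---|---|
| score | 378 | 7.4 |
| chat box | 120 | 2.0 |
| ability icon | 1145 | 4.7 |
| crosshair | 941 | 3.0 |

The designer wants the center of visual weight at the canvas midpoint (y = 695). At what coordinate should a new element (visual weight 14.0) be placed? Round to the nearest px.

y ≈ 741

After adding the new element, total weight = 7.4 + 2.0 + 4.7 + 3.0 + 14.0 = 31.1.
y: target moment 31.1×695 = 21614.5; current 7.4·378 + 2.0·120 + 4.7·1145 + 3.0·941 = 11241.7; the new element supplies 10372.8, so y = 10372.8/14.0 ≈ 740.91.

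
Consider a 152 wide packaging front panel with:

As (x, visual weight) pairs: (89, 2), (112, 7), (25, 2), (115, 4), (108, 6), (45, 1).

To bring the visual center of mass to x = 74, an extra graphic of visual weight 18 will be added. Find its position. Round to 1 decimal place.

x ≈ 44.2

New total weight: (2 + 7 + 2 + 4 + 6 + 1) + 18 = 40.
Along x: (2165 + 18·x) / 40 = 74 (existing moment 2·89 + 7·112 + 2·25 + 4·115 + 6·108 + 1·45 = 2165) ⇒ x = (2960 − 2165) / 18 ≈ 44.17.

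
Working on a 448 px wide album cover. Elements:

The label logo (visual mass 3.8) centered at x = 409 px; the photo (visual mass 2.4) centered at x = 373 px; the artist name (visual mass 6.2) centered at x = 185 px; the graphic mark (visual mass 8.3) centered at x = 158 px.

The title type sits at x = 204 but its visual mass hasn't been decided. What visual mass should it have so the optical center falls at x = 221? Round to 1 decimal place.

Existing Σw = 20.7 (3.8 + 2.4 + 6.2 + 8.3); existing moment 3.8·409 + 2.4·373 + 6.2·185 + 8.3·158 = 4907.8.
Set Σw·x/Σw = 221: (4907.8 + 204w) = 221·(20.7 + w).
Solving: w = (221·20.7 − 4907.8) / (204 − 221) = -333.1 / -17 ≈ 19.59.

w ≈ 19.6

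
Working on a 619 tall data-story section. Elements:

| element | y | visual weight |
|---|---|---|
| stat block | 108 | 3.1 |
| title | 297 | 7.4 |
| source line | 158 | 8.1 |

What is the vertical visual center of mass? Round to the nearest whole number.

Total weight = 3.1 + 7.4 + 8.1 = 18.6.
y: (3.1·108 + 7.4·297 + 8.1·158) / 18.6 = 3812.4 / 18.6 ≈ 204.97

y ≈ 205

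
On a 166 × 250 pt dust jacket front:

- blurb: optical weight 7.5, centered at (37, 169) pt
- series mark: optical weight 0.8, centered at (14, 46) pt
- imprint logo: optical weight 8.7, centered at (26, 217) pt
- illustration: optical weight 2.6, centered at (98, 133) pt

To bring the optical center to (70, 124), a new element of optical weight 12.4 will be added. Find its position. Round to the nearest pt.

(119, 35)

With the new element, Σw becomes 7.5 + 0.8 + 8.7 + 2.6 + 12.4 = 32.0.
Along x: (769.7 + 12.4·x) / 32.0 = 70 (existing moment 7.5·37 + 0.8·14 + 8.7·26 + 2.6·98 = 769.7) ⇒ x = (2240.0 − 769.7) / 12.4 ≈ 118.57.
Along y: (3538.0 + 12.4·y) / 32.0 = 124 (existing moment 7.5·169 + 0.8·46 + 8.7·217 + 2.6·133 = 3538.0) ⇒ y = (3968.0 − 3538.0) / 12.4 ≈ 34.68.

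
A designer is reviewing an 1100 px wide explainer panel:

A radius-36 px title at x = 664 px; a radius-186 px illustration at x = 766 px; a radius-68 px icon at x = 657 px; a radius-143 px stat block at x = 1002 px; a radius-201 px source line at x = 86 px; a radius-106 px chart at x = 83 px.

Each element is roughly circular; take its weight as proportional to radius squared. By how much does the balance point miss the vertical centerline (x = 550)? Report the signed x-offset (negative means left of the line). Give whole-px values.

≈ -59 px

r² weights: title 36² = 1296, illustration 186² = 34596, icon 68² = 4624, stat block 143² = 20449, source line 201² = 40401, chart 106² = 11236. Total = 112602.
x: moment 55296020 / weight 112602 ≈ 491.07
Offset from x = 550: 491.07 − 550 ≈ -58.93.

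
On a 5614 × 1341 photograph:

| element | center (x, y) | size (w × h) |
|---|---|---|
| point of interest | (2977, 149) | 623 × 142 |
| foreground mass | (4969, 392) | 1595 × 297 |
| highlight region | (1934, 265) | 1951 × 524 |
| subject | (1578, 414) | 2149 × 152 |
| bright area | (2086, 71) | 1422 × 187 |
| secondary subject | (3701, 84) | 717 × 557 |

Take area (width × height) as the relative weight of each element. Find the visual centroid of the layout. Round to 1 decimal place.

Areas → weights: point of interest 623·142 = 88466, foreground mass 1595·297 = 473715, highlight region 1951·524 = 1022324, subject 2149·152 = 326648, bright area 1422·187 = 265914, secondary subject 717·557 = 399369; Σw = 2576436.
Σw·x = 7142639550; x̄ = 7142639550/2576436 ≈ 2772.29.
y: moment 657452736 / weight 2576436 ≈ 255.18

(2772.3, 255.2)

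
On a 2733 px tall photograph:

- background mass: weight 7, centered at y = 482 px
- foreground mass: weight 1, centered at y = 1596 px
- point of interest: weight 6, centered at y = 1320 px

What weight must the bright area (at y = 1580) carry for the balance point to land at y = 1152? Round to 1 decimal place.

w ≈ 7.6

Existing Σw = 14 (7 + 1 + 6); existing moment 7·482 + 1·1596 + 6·1320 = 12890.
Balance at y = 1152 requires (12890 + w·1580) / (14 + w) = 1152.
So w = (1152·14 − 12890)/(1580 − 1152) = 3238/428 ≈ 7.57.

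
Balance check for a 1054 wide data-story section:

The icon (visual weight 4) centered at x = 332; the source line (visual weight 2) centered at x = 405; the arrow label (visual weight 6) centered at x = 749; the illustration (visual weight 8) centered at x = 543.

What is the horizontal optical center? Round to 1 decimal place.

x ≈ 548.8

Σw = 4 + 2 + 6 + 8 = 20.
Σw·x = 4·332 + 2·405 + 6·749 + 8·543 = 10976, so x̄ = 10976/20 ≈ 548.80.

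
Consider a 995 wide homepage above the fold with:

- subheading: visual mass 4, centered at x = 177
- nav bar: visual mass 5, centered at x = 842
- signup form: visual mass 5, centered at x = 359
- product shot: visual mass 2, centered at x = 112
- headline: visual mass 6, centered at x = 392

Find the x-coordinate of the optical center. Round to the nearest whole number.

Weights sum to 4 + 5 + 5 + 2 + 6 = 22.
Σw·x = 4·177 + 5·842 + 5·359 + 2·112 + 6·392 = 9289, so x̄ = 9289/22 ≈ 422.23.

x ≈ 422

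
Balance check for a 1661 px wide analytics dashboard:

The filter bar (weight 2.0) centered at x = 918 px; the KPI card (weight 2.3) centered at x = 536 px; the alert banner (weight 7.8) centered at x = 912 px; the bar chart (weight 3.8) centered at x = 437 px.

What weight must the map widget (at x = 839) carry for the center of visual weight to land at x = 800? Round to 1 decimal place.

w ≈ 22.5

Fixed elements: Σw = 2.0 + 2.3 + 7.8 + 3.8 = 15.9, Σw·x = 2.0·918 + 2.3·536 + 7.8·912 + 3.8·437 = 11843.0.
For the centroid to hit 800: (11843.0 + w·839) / (15.9 + w) = 800.
So w = (800·15.9 − 11843.0)/(839 − 800) = 877.0/39 ≈ 22.49.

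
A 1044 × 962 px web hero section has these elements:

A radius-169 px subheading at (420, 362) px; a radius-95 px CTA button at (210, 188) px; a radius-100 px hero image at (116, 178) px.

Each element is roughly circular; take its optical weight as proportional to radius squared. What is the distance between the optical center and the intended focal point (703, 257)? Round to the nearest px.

r² weights: subheading 169² = 28561, CTA button 95² = 9025, hero image 100² = 10000. Total = 47586.
Σw·x = 28561·420 + 9025·210 + 10000·116 = 15050870, so x̄ = 15050870/47586 ≈ 316.29.
Σw·y = 28561·362 + 9025·188 + 10000·178 = 13815782, so ȳ = 13815782/47586 ≈ 290.33.
Offset from (703, 257): Δx ≈ -386.71, Δy ≈ 33.33; distance = √(Δx² + Δy²) ≈ 388.15.

≈ 388 px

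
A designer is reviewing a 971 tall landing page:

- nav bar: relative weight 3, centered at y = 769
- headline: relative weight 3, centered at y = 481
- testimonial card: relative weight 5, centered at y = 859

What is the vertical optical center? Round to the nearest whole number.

y ≈ 731

Σw = 3 + 3 + 5 = 11.
Σw·y = 3·769 + 3·481 + 5·859 = 8045, so ȳ = 8045/11 ≈ 731.36.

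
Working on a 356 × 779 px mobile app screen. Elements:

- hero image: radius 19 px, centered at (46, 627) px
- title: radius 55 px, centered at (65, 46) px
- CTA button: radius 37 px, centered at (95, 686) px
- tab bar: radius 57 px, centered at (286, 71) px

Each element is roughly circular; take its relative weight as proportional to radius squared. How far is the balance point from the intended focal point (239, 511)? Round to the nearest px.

≈ 329 px

r² weights: hero image 19² = 361, title 55² = 3025, CTA button 37² = 1369, tab bar 57² = 3249. Total = 8004.
x-moment: 361·46 + 3025·65 + 1369·95 + 3249·286 = 1272500; centroid 1272500/8004 ≈ 158.98.
y-moment: 361·627 + 3025·46 + 1369·686 + 3249·71 = 1535310; centroid 1535310/8004 ≈ 191.82.
Relative to (239, 511): Δ = (-80.02, -319.18); |Δ| = √(-80.02² + -319.18²) ≈ 329.06.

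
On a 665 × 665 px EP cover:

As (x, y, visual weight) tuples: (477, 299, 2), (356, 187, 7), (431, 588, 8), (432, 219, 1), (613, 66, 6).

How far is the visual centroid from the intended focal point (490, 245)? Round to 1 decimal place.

Σw = 2 + 7 + 8 + 1 + 6 = 24.
x: (2·477 + 7·356 + 8·431 + 1·432 + 6·613) / 24 = 11004 / 24 ≈ 458.50
y: (2·299 + 7·187 + 8·588 + 1·219 + 6·66) / 24 = 7226 / 24 ≈ 301.08
Offset from (490, 245): Δx ≈ -31.50, Δy ≈ 56.08; distance = √(Δx² + Δy²) ≈ 64.32.

≈ 64.3 px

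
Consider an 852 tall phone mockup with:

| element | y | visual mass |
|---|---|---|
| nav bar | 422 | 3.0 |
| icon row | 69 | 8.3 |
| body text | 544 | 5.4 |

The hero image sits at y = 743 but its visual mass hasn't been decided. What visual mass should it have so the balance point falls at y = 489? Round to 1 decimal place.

w ≈ 13.3

Fixed elements: Σw = 3.0 + 8.3 + 5.4 = 16.7, Σw·y = 3.0·422 + 8.3·69 + 5.4·544 = 4776.3.
Set Σw·y/Σw = 489: (4776.3 + 743w) = 489·(16.7 + w).
So w = (489·16.7 − 4776.3)/(743 − 489) = 3390.0/254 ≈ 13.35.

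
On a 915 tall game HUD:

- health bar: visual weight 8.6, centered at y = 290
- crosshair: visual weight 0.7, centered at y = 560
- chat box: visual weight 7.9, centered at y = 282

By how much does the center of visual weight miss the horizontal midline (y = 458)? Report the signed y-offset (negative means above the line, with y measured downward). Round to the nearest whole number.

≈ -161

Total weight = 8.6 + 0.7 + 7.9 = 17.2.
y-moment: 8.6·290 + 0.7·560 + 7.9·282 = 5113.8; centroid 5113.8/17.2 ≈ 297.31.
Offset from y = 458: 297.31 − 458 ≈ -160.69.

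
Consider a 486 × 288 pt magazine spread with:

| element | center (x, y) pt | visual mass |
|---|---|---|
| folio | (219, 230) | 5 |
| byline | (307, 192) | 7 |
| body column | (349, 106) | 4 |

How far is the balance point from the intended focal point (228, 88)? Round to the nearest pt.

Σw = 5 + 7 + 4 = 16.
x-moment: 5·219 + 7·307 + 4·349 = 4640; centroid 4640/16 ≈ 290.00.
y-moment: 5·230 + 7·192 + 4·106 = 2918; centroid 2918/16 ≈ 182.38.
From (228, 88): dx = 62.00, dy = 94.38, so the distance is √(dx²+dy²) ≈ 112.92.

≈ 113 pt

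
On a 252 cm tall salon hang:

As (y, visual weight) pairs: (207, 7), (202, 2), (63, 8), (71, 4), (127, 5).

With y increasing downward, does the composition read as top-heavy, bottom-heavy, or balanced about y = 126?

Total weight = 7 + 2 + 8 + 4 + 5 = 26.
Σw·y = 7·207 + 2·202 + 8·63 + 4·71 + 5·127 = 3276, so ȳ = 3276/26 ≈ 126.00.
The centroid 126.00 matches the midline at 126, so the layout is balanced.

balanced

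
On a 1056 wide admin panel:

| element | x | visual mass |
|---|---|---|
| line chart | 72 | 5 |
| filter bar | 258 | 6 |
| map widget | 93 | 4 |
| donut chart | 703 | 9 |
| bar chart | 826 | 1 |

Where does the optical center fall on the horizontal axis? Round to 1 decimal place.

Weights sum to 5 + 6 + 4 + 9 + 1 = 25.
x: (5·72 + 6·258 + 4·93 + 9·703 + 1·826) / 25 = 9433 / 25 ≈ 377.32

x ≈ 377.3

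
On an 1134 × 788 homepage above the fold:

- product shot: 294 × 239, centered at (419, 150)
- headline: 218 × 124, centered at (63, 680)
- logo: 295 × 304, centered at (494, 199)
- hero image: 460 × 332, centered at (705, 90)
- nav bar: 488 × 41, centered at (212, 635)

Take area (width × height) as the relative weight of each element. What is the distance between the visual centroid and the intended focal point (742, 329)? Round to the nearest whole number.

≈ 254

Taking area as weight: product shot 294·239 = 70266, headline 218·124 = 27032, logo 295·304 = 89680, hero image 460·332 = 152720, nav bar 488·41 = 20008. Sum 359706.
Σw·x = 70266·419 + 27032·63 + 89680·494 + 152720·705 + 20008·212 = 187355686, so x̄ = 187355686/359706 ≈ 520.86.
Σw·y = 70266·150 + 27032·680 + 89680·199 + 152720·90 + 20008·635 = 73217860, so ȳ = 73217860/359706 ≈ 203.55.
Relative to (742, 329): Δ = (-221.14, -125.45); |Δ| = √(-221.14² + -125.45²) ≈ 254.25.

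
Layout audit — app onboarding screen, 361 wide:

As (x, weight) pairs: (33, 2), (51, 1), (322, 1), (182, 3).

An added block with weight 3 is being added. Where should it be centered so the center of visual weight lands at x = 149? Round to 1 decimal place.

With the added block, Σw becomes 2 + 1 + 1 + 3 + 3 = 10.
Along x: (985 + 3·x) / 10 = 149 (existing moment 2·33 + 1·51 + 1·322 + 3·182 = 985) ⇒ x = (1490 − 985) / 3 ≈ 168.33.

x ≈ 168.3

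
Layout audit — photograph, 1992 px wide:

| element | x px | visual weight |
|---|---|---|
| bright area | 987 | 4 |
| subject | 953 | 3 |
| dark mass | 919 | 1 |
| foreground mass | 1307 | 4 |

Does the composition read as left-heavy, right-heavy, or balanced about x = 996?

right-heavy

Weights sum to 4 + 3 + 1 + 4 = 12.
x-moment: 4·987 + 3·953 + 1·919 + 4·1307 = 12954; centroid 12954/12 ≈ 1079.50.
1079.5 vs midline 996 → right-heavy.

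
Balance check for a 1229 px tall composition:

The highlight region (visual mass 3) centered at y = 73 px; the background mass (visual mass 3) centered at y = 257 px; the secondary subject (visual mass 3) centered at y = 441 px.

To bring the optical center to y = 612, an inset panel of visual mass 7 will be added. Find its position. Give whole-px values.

y ≈ 1068

New total weight: (3 + 3 + 3) + 7 = 16.
y: target moment 16×612 = 9792; current 3·73 + 3·257 + 3·441 = 2313; the inset panel supplies 7479, so y = 7479/7 ≈ 1068.43.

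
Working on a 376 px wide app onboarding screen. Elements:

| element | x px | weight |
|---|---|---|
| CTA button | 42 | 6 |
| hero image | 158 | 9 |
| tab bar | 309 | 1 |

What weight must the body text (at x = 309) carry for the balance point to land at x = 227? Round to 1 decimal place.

Existing Σw = 16 (6 + 9 + 1); existing moment 6·42 + 9·158 + 1·309 = 1983.
Balance at x = 227 requires (1983 + w·309) / (16 + w) = 227.
So w = (227·16 − 1983)/(309 − 227) = 1649/82 ≈ 20.11.

w ≈ 20.1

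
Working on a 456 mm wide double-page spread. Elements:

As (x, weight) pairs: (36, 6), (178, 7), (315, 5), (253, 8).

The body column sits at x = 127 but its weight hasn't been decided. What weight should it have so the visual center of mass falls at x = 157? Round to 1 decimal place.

Fixed elements: Σw = 6 + 7 + 5 + 8 = 26, Σw·x = 6·36 + 7·178 + 5·315 + 8·253 = 5061.
For the centroid to hit 157: (5061 + w·127) / (26 + w) = 157.
Solving: w = (157·26 − 5061) / (127 − 157) = -979 / -30 ≈ 32.63.

w ≈ 32.6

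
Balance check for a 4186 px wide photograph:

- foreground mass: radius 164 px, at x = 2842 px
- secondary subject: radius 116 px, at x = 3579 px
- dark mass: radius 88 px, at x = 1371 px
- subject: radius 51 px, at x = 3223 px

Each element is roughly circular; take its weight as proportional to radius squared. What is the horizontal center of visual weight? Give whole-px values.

r² weights: foreground mass 164² = 26896, secondary subject 116² = 13456, dark mass 88² = 7744, subject 51² = 2601. Total = 50697.
x: (26896·2842 + 13456·3579 + 7744·1371 + 2601·3223) / 50697 = 143597503 / 50697 ≈ 2832.47

x ≈ 2832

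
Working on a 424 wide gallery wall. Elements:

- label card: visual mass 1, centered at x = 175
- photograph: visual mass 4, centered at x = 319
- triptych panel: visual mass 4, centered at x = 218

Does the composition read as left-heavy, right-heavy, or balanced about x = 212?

right-heavy

Total weight = 1 + 4 + 4 = 9.
x-moment: 1·175 + 4·319 + 4·218 = 2323; centroid 2323/9 ≈ 258.11.
258.1 lies right of the midline 212, so the layout is right-heavy.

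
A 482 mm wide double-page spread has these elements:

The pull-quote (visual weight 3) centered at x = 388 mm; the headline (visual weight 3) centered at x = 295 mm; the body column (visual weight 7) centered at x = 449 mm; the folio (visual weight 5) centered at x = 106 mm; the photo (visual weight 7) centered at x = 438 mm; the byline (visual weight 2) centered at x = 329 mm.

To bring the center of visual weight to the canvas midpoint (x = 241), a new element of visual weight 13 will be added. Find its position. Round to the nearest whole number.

x ≈ 15

New total weight: (3 + 3 + 7 + 5 + 7 + 2) + 13 = 40.
x: need Σw·x = 40·241 = 9640. Existing = 3·388 + 3·295 + 7·449 + 5·106 + 7·438 + 2·329 = 9446. Remainder 194 / 13 ≈ 14.92.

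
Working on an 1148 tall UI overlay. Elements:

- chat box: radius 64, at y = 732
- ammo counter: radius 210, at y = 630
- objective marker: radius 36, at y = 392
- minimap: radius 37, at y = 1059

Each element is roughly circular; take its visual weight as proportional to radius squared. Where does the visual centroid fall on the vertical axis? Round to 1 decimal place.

Weights ∝ r²: chat box 64² = 4096, ammo counter 210² = 44100, objective marker 36² = 1296, minimap 37² = 1369; Σw = 50861.
y-moment: 4096·732 + 44100·630 + 1296·392 + 1369·1059 = 32739075; centroid 32739075/50861 ≈ 643.70.

y ≈ 643.7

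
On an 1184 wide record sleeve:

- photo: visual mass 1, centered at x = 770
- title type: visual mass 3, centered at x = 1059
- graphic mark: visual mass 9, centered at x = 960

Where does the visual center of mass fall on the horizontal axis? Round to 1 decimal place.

x ≈ 968.2

Total weight = 1 + 3 + 9 = 13.
Σw·x = 1·770 + 3·1059 + 9·960 = 12587, so x̄ = 12587/13 ≈ 968.23.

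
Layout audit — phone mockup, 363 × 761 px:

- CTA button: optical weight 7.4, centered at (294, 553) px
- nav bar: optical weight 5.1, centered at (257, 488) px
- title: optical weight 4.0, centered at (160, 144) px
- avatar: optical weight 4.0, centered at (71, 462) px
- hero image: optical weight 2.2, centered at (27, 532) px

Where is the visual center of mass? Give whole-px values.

(197, 448)

Weights sum to 7.4 + 5.1 + 4.0 + 4.0 + 2.2 = 22.7.
x: (7.4·294 + 5.1·257 + 4.0·160 + 4.0·71 + 2.2·27) / 22.7 = 4469.7 / 22.7 ≈ 196.90
y: (7.4·553 + 5.1·488 + 4.0·144 + 4.0·462 + 2.2·532) / 22.7 = 10175.4 / 22.7 ≈ 448.26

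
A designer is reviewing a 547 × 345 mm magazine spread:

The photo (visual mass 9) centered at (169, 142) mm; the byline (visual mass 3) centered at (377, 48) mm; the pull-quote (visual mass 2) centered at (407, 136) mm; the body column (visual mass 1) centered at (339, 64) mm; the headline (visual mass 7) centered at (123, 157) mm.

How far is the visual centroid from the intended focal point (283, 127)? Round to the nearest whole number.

Total weight = 9 + 3 + 2 + 1 + 7 = 22.
x-moment: 9·169 + 3·377 + 2·407 + 1·339 + 7·123 = 4666; centroid 4666/22 ≈ 212.09.
y-moment: 9·142 + 3·48 + 2·136 + 1·64 + 7·157 = 2857; centroid 2857/22 ≈ 129.86.
Relative to (283, 127): Δ = (-70.91, 2.86); |Δ| = √(-70.91² + 2.86²) ≈ 70.97.

≈ 71 mm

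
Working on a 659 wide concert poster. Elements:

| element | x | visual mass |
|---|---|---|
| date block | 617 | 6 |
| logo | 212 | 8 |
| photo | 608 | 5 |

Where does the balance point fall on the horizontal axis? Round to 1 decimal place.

Total weight = 6 + 8 + 5 = 19.
x: (6·617 + 8·212 + 5·608) / 19 = 8438 / 19 ≈ 444.11

x ≈ 444.1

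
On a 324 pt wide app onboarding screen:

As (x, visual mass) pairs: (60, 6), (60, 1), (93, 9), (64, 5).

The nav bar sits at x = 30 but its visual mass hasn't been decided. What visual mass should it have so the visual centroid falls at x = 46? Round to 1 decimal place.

Known weights sum to 6 + 1 + 9 + 5 = 21; their moment is 6·60 + 1·60 + 9·93 + 5·64 = 1577.
Balance at x = 46 requires (1577 + w·30) / (21 + w) = 46.
So w = (46·21 − 1577)/(30 − 46) = -611/-16 ≈ 38.19.

w ≈ 38.2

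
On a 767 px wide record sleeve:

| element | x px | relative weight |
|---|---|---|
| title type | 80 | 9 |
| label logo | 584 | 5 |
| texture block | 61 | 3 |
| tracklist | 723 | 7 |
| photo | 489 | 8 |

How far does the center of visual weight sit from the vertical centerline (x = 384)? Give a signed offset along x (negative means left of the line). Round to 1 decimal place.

≈ 15.9 px

Σw = 9 + 5 + 3 + 7 + 8 = 32.
x: (9·80 + 5·584 + 3·61 + 7·723 + 8·489) / 32 = 12796 / 32 ≈ 399.88
Against x = 384, that's 399.88 − 384 = 15.88.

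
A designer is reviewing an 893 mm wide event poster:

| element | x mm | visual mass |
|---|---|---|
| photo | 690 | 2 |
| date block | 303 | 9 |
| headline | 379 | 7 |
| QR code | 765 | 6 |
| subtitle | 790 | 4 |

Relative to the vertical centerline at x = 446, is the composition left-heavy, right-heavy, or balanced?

Weights sum to 2 + 9 + 7 + 6 + 4 = 28.
x-moment: 2·690 + 9·303 + 7·379 + 6·765 + 4·790 = 14510; centroid 14510/28 ≈ 518.21.
518.2 lies right of the midline 446, so the layout is right-heavy.

right-heavy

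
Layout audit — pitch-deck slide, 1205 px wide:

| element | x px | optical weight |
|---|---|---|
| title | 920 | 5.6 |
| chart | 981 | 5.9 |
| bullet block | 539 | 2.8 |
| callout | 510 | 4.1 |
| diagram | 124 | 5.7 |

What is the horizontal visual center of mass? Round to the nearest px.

Weights sum to 5.6 + 5.9 + 2.8 + 4.1 + 5.7 = 24.1.
Σw·x = 5.6·920 + 5.9·981 + 2.8·539 + 4.1·510 + 5.7·124 = 15246.9, so x̄ = 15246.9/24.1 ≈ 632.65.

x ≈ 633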